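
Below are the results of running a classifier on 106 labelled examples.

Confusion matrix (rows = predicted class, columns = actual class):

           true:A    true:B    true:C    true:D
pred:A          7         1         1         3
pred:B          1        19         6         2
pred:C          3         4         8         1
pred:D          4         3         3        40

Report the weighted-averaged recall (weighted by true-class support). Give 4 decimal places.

Per-class recall (TP/(TP+FN)):
  A: TP=7, FN=1+3+4=8 → 7/15 = 0.46667
  B: TP=19, FN=1+4+3=8 → 19/27 = 0.70370
  C: TP=8, FN=1+6+3=10 → 8/18 = 0.44444
  D: TP=40, FN=3+2+1=6 → 40/46 = 0.86957
Weighted-recall = Σ (supportᵢ/N)·recallᵢ with N=106: (15/106)·0.46667 + (27/106)·0.70370 + (18/106)·0.44444 + (46/106)·0.86957 = 0.6981

0.6981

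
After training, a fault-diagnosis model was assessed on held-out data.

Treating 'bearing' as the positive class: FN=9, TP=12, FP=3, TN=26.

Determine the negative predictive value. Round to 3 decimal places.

0.743

NPV = TN/(TN+FN) = 26/(26+9) = 0.743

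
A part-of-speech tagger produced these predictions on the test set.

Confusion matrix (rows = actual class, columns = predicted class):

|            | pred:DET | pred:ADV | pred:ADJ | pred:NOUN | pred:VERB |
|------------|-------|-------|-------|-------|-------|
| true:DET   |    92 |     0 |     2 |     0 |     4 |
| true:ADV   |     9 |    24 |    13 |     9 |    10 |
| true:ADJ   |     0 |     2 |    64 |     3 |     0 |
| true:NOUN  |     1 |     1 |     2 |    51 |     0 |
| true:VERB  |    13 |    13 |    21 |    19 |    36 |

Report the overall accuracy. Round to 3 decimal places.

0.686

Accuracy = trace / total = (92+24+64+51+36=267) / 389 = 267/389 = 0.686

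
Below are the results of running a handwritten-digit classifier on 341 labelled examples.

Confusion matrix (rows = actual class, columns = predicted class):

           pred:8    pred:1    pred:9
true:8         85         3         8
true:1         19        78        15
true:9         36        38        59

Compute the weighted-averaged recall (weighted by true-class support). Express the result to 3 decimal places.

0.651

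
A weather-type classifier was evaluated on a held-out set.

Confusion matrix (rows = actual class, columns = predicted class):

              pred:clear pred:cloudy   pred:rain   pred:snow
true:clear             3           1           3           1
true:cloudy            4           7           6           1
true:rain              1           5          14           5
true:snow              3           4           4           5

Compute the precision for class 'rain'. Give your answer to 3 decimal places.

Take TP from the diagonal, FP from the rest of the 'rain' prediction marginal, FN from the rest of the 'rain' actual marginal.
precision = TP/(TP+FP).
rain: TP=14, FP=3+6+4=13 → 14/27 = 0.5185

0.519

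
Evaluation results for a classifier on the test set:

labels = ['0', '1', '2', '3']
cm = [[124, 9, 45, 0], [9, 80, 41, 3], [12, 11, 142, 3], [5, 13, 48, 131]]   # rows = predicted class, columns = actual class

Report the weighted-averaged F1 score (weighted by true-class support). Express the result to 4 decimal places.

Per-class F1 score (2·TP/(2·TP+FP+FN)):
  0: TP=124, FP=9+45+0=54, FN=9+12+5=26 → 248/328 = 0.75610
  1: TP=80, FP=9+41+3=53, FN=9+11+13=33 → 160/246 = 0.65041
  2: TP=142, FP=12+11+3=26, FN=45+41+48=134 → 284/444 = 0.63964
  3: TP=131, FP=5+13+48=66, FN=0+3+3=6 → 262/334 = 0.78443
Weighted-F1 score = Σ (supportᵢ/N)·F1 scoreᵢ with N=676: (150/676)·0.75610 + (113/676)·0.65041 + (276/676)·0.63964 + (137/676)·0.78443 = 0.6966

0.6966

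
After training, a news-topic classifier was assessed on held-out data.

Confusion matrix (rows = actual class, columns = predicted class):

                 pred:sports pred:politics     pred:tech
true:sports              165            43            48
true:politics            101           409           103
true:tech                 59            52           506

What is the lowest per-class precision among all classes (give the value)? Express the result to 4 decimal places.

Per-class precision (TP/(TP+FP)):
  sports: TP=165, FP=101+59=160 → 165/325 = 0.50769
  politics: TP=409, FP=43+52=95 → 409/504 = 0.81151
  tech: TP=506, FP=48+103=151 → 506/657 = 0.77017
Lowest is class 'sports' with precision = 0.5077.

0.5077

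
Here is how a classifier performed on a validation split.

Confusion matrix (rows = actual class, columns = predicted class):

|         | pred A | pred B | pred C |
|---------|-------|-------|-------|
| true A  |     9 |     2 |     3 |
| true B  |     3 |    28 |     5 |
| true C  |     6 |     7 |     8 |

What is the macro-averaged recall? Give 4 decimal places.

0.6005

Per-class recall (TP/(TP+FN)):
  A: TP=9, FN=2+3=5 → 9/14 = 0.64286
  B: TP=28, FN=3+5=8 → 28/36 = 0.77778
  C: TP=8, FN=6+7=13 → 8/21 = 0.38095
Macro-recall = mean = (0.64286 + 0.77778 + 0.38095) / 3 = 0.6005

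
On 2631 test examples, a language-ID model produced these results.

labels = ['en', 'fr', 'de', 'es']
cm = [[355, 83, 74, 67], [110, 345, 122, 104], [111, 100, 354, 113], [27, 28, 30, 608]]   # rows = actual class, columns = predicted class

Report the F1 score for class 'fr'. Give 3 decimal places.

0.558

F1 score = 2·TP/(2·TP+FP+FN).
fr: TP=345, FP=83+100+28=211, FN=110+122+104=336 → 690/1237 = 0.5578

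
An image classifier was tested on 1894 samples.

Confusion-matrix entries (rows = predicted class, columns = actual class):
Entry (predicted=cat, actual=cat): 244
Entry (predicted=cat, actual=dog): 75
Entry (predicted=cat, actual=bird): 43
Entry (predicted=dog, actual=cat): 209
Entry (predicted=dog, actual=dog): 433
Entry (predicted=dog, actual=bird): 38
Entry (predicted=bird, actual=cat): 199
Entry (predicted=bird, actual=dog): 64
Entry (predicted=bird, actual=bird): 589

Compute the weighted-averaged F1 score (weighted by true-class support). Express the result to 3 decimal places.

0.648

Per-class F1 score (2·TP/(2·TP+FP+FN)):
  cat: TP=244, FP=75+43=118, FN=209+199=408 → 488/1014 = 0.4813
  dog: TP=433, FP=209+38=247, FN=75+64=139 → 866/1252 = 0.6917
  bird: TP=589, FP=199+64=263, FN=43+38=81 → 1178/1522 = 0.7740
Weighted-F1 score = Σ (supportᵢ/N)·F1 scoreᵢ with N=1894: (652/1894)·0.4813 + (572/1894)·0.6917 + (670/1894)·0.7740 = 0.648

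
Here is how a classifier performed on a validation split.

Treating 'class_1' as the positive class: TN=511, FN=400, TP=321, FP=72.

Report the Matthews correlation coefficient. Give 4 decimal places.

0.3486

MCC = (TP·TN − FP·FN) / √((TP+FP)(TP+FN)(TN+FP)(TN+FN))
Numerator = 321·511 − 72·400 = 135231
Denominator = √(393·721·583·911) = √150492461889 = 387933.5792
MCC = 135231 / 387933.5792 = 0.3486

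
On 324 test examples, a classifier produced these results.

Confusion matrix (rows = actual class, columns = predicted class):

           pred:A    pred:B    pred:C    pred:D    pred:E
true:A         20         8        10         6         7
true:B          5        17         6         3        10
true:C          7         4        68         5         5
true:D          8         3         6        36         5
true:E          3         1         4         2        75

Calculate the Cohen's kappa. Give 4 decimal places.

0.5700

Observed agreement pₒ = trace/N = 216/324 = 0.66667
Expected agreement pₑ = Σ (rowᵢ·colᵢ)/N² = (51·43 + 41·33 + 89·94 + 58·52 + 85·102)/324² = 0.22479
κ = (pₒ − pₑ)/(1 − pₑ) = (0.66667 − 0.22479)/(1 − 0.22479) = 0.5700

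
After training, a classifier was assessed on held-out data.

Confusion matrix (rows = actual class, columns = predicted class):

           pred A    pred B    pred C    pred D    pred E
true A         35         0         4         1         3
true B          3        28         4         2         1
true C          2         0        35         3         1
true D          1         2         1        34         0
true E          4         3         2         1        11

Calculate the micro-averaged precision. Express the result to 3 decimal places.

Micro-averaging pools counts across classes: ΣTP=143, ΣFP=38, ΣFN=38.
Micro-precision = TP/(TP+FP) on pooled counts = 0.790 (equals overall accuracy in single-label multiclass).

0.790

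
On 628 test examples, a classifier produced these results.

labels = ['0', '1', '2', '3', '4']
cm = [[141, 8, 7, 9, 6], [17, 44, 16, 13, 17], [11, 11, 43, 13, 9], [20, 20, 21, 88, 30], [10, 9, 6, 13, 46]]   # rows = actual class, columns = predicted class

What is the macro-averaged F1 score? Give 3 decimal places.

0.544

Per-class F1 score (2·TP/(2·TP+FP+FN)):
  0: TP=141, FP=17+11+20+10=58, FN=8+7+9+6=30 → 282/370 = 0.7622
  1: TP=44, FP=8+11+20+9=48, FN=17+16+13+17=63 → 88/199 = 0.4422
  2: TP=43, FP=7+16+21+6=50, FN=11+11+13+9=44 → 86/180 = 0.4778
  3: TP=88, FP=9+13+13+13=48, FN=20+20+21+30=91 → 176/315 = 0.5587
  4: TP=46, FP=6+17+9+30=62, FN=10+9+6+13=38 → 92/192 = 0.4792
Macro-F1 score = mean = (0.7622 + 0.4422 + 0.4778 + 0.5587 + 0.4792) / 5 = 0.544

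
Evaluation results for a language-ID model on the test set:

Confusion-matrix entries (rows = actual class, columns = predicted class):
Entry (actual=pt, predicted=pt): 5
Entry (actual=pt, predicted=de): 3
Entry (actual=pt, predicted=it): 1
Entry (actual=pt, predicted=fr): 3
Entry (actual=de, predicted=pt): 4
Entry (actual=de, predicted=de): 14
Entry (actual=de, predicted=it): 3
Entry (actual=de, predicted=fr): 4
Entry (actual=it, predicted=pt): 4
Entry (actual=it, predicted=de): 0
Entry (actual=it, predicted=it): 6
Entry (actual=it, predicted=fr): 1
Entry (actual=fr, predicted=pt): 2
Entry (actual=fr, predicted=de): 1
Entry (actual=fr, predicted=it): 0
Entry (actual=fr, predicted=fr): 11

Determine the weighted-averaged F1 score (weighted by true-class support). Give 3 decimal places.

0.586

Per-class F1 score (2·TP/(2·TP+FP+FN)):
  pt: TP=5, FP=4+4+2=10, FN=3+1+3=7 → 10/27 = 0.3704
  de: TP=14, FP=3+0+1=4, FN=4+3+4=11 → 28/43 = 0.6512
  it: TP=6, FP=1+3+0=4, FN=4+0+1=5 → 12/21 = 0.5714
  fr: TP=11, FP=3+4+1=8, FN=2+1+0=3 → 22/33 = 0.6667
Weighted-F1 score = Σ (supportᵢ/N)·F1 scoreᵢ with N=62: (12/62)·0.3704 + (25/62)·0.6512 + (11/62)·0.5714 + (14/62)·0.6667 = 0.586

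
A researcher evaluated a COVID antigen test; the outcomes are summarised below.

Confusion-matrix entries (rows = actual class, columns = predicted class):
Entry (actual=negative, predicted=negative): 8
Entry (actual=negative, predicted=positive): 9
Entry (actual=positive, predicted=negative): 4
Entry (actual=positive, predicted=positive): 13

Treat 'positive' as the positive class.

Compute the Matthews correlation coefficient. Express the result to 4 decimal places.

MCC = (TP·TN − FP·FN) / √((TP+FP)(TP+FN)(TN+FP)(TN+FN))
Numerator = 13·8 − 9·4 = 68
Denominator = √(22·17·17·12) = √76296 = 276.2173
MCC = 68 / 276.2173 = 0.2462

0.2462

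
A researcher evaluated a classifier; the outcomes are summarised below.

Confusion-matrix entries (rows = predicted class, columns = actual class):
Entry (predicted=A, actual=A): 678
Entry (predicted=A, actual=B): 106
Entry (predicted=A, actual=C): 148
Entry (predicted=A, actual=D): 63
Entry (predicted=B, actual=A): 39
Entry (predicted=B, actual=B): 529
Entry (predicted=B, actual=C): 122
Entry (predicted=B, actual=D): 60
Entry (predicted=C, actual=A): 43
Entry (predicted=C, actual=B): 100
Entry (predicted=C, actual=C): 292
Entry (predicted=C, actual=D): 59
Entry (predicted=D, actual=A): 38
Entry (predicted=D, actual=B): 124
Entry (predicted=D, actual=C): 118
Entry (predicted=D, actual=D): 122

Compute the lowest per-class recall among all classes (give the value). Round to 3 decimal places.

Per-class recall (TP/(TP+FN)):
  A: TP=678, FN=39+43+38=120 → 678/798 = 0.8496
  B: TP=529, FN=106+100+124=330 → 529/859 = 0.6158
  C: TP=292, FN=148+122+118=388 → 292/680 = 0.4294
  D: TP=122, FN=63+60+59=182 → 122/304 = 0.4013
Lowest is class 'D' with recall = 0.401.

0.401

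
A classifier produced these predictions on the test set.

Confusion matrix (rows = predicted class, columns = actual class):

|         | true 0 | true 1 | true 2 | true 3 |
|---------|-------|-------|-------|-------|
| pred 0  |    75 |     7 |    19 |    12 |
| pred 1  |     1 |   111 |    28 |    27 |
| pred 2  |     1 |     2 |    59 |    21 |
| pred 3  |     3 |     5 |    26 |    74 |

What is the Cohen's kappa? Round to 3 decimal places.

Observed agreement pₒ = trace/N = 319/471 = 0.6773
Expected agreement pₑ = Σ (rowᵢ·colᵢ)/N² = (80·113 + 125·167 + 132·83 + 134·108)/471² = 0.2495
κ = (pₒ − pₑ)/(1 − pₑ) = (0.6773 − 0.2495)/(1 − 0.2495) = 0.570

0.570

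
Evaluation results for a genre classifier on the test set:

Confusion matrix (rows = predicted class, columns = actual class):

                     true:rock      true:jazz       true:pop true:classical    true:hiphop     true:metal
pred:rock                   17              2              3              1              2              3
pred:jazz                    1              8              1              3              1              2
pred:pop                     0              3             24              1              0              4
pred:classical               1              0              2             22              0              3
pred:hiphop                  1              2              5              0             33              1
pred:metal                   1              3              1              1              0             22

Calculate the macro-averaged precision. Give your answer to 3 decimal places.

Per-class precision (TP/(TP+FP)):
  rock: TP=17, FP=2+3+1+2+3=11 → 17/28 = 0.6071
  jazz: TP=8, FP=1+1+3+1+2=8 → 8/16 = 0.5000
  pop: TP=24, FP=0+3+1+0+4=8 → 24/32 = 0.7500
  classical: TP=22, FP=1+0+2+0+3=6 → 22/28 = 0.7857
  hiphop: TP=33, FP=1+2+5+0+1=9 → 33/42 = 0.7857
  metal: TP=22, FP=1+3+1+1+0=6 → 22/28 = 0.7857
Macro-precision = mean = (0.6071 + 0.5000 + 0.7500 + 0.7857 + 0.7857 + 0.7857) / 6 = 0.702

0.702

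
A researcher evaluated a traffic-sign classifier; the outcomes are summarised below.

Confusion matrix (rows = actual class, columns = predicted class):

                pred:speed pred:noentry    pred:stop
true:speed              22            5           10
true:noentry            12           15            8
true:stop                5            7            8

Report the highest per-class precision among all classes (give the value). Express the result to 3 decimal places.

0.564

Per-class precision (TP/(TP+FP)):
  speed: TP=22, FP=12+5=17 → 22/39 = 0.5641
  noentry: TP=15, FP=5+7=12 → 15/27 = 0.5556
  stop: TP=8, FP=10+8=18 → 8/26 = 0.3077
Highest is class 'speed' with precision = 0.564.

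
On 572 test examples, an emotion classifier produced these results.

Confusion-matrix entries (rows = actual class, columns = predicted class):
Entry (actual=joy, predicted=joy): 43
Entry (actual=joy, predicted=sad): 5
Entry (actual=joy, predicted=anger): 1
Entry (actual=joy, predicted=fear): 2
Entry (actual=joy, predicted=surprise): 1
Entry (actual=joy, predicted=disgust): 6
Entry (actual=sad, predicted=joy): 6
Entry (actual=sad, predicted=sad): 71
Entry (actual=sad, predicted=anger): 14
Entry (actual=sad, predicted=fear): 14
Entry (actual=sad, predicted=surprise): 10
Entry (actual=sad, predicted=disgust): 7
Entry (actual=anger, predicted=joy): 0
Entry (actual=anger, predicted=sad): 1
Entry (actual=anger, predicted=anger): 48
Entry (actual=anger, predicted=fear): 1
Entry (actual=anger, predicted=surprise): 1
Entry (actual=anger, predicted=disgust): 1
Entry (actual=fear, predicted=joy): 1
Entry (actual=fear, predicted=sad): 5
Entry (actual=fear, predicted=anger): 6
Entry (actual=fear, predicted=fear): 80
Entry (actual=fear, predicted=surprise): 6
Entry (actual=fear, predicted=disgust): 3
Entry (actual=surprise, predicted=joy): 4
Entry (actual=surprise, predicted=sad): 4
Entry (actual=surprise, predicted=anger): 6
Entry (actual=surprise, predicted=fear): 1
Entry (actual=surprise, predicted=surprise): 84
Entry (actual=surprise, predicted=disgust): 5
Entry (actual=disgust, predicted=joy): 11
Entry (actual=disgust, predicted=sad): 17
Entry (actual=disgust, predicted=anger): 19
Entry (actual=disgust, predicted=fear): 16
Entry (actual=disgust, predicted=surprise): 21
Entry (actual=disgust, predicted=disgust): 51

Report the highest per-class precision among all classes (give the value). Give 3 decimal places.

Per-class precision (TP/(TP+FP)):
  joy: TP=43, FP=6+0+1+4+11=22 → 43/65 = 0.6615
  sad: TP=71, FP=5+1+5+4+17=32 → 71/103 = 0.6893
  anger: TP=48, FP=1+14+6+6+19=46 → 48/94 = 0.5106
  fear: TP=80, FP=2+14+1+1+16=34 → 80/114 = 0.7018
  surprise: TP=84, FP=1+10+1+6+21=39 → 84/123 = 0.6829
  disgust: TP=51, FP=6+7+1+3+5=22 → 51/73 = 0.6986
Highest is class 'fear' with precision = 0.702.

0.702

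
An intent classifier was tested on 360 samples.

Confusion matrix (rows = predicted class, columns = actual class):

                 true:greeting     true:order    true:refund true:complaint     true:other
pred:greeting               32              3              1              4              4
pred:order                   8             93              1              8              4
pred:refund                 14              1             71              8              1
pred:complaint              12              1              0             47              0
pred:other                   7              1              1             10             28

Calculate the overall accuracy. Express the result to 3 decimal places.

0.753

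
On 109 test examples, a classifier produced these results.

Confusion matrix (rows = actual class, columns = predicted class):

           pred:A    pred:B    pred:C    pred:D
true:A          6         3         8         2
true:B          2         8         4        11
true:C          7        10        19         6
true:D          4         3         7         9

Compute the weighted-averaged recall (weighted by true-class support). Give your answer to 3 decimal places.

0.385

Per-class recall (TP/(TP+FN)):
  A: TP=6, FN=3+8+2=13 → 6/19 = 0.3158
  B: TP=8, FN=2+4+11=17 → 8/25 = 0.3200
  C: TP=19, FN=7+10+6=23 → 19/42 = 0.4524
  D: TP=9, FN=4+3+7=14 → 9/23 = 0.3913
Weighted-recall = Σ (supportᵢ/N)·recallᵢ with N=109: (19/109)·0.3158 + (25/109)·0.3200 + (42/109)·0.4524 + (23/109)·0.3913 = 0.385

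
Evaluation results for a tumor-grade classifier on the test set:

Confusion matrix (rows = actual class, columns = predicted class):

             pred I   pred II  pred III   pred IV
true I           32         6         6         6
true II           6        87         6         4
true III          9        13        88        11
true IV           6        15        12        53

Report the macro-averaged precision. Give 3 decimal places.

Per-class precision (TP/(TP+FP)):
  I: TP=32, FP=6+9+6=21 → 32/53 = 0.6038
  II: TP=87, FP=6+13+15=34 → 87/121 = 0.7190
  III: TP=88, FP=6+6+12=24 → 88/112 = 0.7857
  IV: TP=53, FP=6+4+11=21 → 53/74 = 0.7162
Macro-precision = mean = (0.6038 + 0.7190 + 0.7857 + 0.7162) / 4 = 0.706

0.706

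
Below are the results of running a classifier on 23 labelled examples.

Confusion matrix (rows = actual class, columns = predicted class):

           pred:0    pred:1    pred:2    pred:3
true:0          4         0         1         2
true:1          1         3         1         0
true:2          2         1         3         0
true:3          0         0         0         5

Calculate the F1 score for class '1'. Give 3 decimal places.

0.667

Take TP from the diagonal, FP from the rest of the '1' prediction marginal, FN from the rest of the '1' actual marginal.
F1 score = 2·TP/(2·TP+FP+FN).
1: TP=3, FP=0+1+0=1, FN=1+1+0=2 → 6/9 = 0.6667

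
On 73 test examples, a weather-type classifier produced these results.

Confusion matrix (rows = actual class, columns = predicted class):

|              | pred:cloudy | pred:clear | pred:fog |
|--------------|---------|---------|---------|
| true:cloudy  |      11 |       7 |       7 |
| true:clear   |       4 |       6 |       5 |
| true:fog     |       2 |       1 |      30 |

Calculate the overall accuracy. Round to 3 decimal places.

0.644

Accuracy = trace / total = (11+6+30=47) / 73 = 47/73 = 0.644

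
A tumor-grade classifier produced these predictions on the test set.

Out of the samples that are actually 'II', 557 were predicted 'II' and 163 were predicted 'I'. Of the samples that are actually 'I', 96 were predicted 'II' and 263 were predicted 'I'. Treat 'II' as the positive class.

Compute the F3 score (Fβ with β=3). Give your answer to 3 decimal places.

Fβ = (1+β²)·TP / ((1+β²)·TP + β²·FN + FP), with β²=9
= 10·557 / (10·557 + 9·163 + 96) = 0.781

0.781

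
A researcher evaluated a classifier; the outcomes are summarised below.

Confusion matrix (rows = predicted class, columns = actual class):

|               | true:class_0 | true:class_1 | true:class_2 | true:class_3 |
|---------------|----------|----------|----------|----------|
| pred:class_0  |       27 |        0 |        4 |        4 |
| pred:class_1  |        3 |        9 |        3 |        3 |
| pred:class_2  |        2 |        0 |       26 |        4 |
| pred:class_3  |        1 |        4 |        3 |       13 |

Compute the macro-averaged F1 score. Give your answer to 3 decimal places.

Per-class F1 score (2·TP/(2·TP+FP+FN)):
  class_0: TP=27, FP=0+4+4=8, FN=3+2+1=6 → 54/68 = 0.7941
  class_1: TP=9, FP=3+3+3=9, FN=0+0+4=4 → 18/31 = 0.5806
  class_2: TP=26, FP=2+0+4=6, FN=4+3+3=10 → 52/68 = 0.7647
  class_3: TP=13, FP=1+4+3=8, FN=4+3+4=11 → 26/45 = 0.5778
Macro-F1 score = mean = (0.7941 + 0.5806 + 0.7647 + 0.5778) / 4 = 0.679

0.679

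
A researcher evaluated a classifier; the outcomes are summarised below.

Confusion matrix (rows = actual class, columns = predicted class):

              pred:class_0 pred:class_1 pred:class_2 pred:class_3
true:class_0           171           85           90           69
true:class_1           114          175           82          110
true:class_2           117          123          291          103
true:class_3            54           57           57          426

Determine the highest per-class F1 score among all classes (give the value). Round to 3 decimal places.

Per-class F1 score (2·TP/(2·TP+FP+FN)):
  class_0: TP=171, FP=114+117+54=285, FN=85+90+69=244 → 342/871 = 0.3927
  class_1: TP=175, FP=85+123+57=265, FN=114+82+110=306 → 350/921 = 0.3800
  class_2: TP=291, FP=90+82+57=229, FN=117+123+103=343 → 582/1154 = 0.5043
  class_3: TP=426, FP=69+110+103=282, FN=54+57+57=168 → 852/1302 = 0.6544
Highest is class 'class_3' with F1 score = 0.654.

0.654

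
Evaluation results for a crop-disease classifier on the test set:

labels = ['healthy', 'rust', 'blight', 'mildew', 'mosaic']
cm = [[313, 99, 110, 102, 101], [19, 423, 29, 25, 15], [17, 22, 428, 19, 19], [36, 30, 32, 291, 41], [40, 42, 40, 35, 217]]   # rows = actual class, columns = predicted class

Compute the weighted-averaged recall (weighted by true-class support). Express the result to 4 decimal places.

Per-class recall (TP/(TP+FN)):
  healthy: TP=313, FN=99+110+102+101=412 → 313/725 = 0.43172
  rust: TP=423, FN=19+29+25+15=88 → 423/511 = 0.82779
  blight: TP=428, FN=17+22+19+19=77 → 428/505 = 0.84752
  mildew: TP=291, FN=36+30+32+41=139 → 291/430 = 0.67674
  mosaic: TP=217, FN=40+42+40+35=157 → 217/374 = 0.58021
Weighted-recall = Σ (supportᵢ/N)·recallᵢ with N=2545: (725/2545)·0.43172 + (511/2545)·0.82779 + (505/2545)·0.84752 + (430/2545)·0.67674 + (374/2545)·0.58021 = 0.6570

0.6570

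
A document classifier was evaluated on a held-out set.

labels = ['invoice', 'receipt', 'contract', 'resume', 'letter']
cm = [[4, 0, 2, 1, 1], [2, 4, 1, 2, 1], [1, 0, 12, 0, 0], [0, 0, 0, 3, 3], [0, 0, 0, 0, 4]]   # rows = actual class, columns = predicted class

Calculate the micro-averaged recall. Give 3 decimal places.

0.659

Micro-averaging pools counts across classes: ΣTP=27, ΣFP=14, ΣFN=14.
Micro-recall = TP/(TP+FN) on pooled counts = 0.659 (equals overall accuracy in single-label multiclass).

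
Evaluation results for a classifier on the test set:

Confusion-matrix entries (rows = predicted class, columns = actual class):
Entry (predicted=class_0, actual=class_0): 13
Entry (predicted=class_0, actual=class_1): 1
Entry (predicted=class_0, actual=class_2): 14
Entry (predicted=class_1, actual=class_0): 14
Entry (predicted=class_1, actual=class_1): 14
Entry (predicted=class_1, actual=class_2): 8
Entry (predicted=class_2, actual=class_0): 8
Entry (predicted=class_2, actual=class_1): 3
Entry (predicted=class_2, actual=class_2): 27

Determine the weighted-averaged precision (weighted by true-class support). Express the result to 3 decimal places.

Per-class precision (TP/(TP+FP)):
  class_0: TP=13, FP=1+14=15 → 13/28 = 0.4643
  class_1: TP=14, FP=14+8=22 → 14/36 = 0.3889
  class_2: TP=27, FP=8+3=11 → 27/38 = 0.7105
Weighted-precision = Σ (supportᵢ/N)·precisionᵢ with N=102: (35/102)·0.4643 + (18/102)·0.3889 + (49/102)·0.7105 = 0.569

0.569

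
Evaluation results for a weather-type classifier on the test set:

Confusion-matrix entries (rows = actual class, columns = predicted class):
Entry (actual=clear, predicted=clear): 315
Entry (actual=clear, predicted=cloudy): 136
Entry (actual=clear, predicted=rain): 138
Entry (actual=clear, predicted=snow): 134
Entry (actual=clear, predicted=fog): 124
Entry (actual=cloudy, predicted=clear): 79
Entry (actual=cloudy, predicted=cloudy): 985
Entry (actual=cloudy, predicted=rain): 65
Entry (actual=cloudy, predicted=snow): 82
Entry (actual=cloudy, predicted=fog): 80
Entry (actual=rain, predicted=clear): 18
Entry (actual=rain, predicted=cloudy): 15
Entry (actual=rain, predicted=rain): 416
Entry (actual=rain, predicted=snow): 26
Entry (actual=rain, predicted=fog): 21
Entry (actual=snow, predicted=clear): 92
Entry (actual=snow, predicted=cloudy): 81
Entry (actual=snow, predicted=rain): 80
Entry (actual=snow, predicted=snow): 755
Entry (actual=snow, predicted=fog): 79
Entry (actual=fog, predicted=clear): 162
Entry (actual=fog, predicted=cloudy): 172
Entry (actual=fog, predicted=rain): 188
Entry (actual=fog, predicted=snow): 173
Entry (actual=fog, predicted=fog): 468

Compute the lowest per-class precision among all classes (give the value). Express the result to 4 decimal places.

Per-class precision (TP/(TP+FP)):
  clear: TP=315, FP=79+18+92+162=351 → 315/666 = 0.47297
  cloudy: TP=985, FP=136+15+81+172=404 → 985/1389 = 0.70914
  rain: TP=416, FP=138+65+80+188=471 → 416/887 = 0.46900
  snow: TP=755, FP=134+82+26+173=415 → 755/1170 = 0.64530
  fog: TP=468, FP=124+80+21+79=304 → 468/772 = 0.60622
Lowest is class 'rain' with precision = 0.4690.

0.4690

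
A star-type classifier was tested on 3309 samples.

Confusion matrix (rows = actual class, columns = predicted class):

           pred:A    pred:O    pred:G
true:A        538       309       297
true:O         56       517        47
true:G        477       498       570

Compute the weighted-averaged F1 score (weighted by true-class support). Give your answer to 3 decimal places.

Per-class F1 score (2·TP/(2·TP+FP+FN)):
  A: TP=538, FP=56+477=533, FN=309+297=606 → 1076/2215 = 0.4858
  O: TP=517, FP=309+498=807, FN=56+47=103 → 1034/1944 = 0.5319
  G: TP=570, FP=297+47=344, FN=477+498=975 → 1140/2459 = 0.4636
Weighted-F1 score = Σ (supportᵢ/N)·F1 scoreᵢ with N=3309: (1144/3309)·0.4858 + (620/3309)·0.5319 + (1545/3309)·0.4636 = 0.484

0.484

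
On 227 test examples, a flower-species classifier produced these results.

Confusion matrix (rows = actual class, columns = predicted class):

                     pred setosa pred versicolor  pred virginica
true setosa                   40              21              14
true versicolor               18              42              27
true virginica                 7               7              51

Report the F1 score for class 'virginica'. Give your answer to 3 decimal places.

0.650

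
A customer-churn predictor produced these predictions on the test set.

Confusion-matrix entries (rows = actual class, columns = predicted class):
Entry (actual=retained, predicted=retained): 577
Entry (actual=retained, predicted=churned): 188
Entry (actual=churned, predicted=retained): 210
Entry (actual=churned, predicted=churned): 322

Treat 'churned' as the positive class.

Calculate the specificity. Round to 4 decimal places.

0.7542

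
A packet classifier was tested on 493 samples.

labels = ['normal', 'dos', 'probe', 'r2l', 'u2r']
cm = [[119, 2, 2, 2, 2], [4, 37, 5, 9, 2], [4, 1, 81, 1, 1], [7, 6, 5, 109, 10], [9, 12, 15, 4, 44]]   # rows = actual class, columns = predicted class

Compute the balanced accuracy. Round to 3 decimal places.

Balanced accuracy = mean of per-class recall.
  normal: recall = 119/127 = 0.9370
  dos: recall = 37/57 = 0.6491
  probe: recall = 81/88 = 0.9205
  r2l: recall = 109/137 = 0.7956
  u2r: recall = 44/84 = 0.5238
Mean = (0.9370 + 0.6491 + 0.9205 + 0.7956 + 0.5238) / 5 = 0.765

0.765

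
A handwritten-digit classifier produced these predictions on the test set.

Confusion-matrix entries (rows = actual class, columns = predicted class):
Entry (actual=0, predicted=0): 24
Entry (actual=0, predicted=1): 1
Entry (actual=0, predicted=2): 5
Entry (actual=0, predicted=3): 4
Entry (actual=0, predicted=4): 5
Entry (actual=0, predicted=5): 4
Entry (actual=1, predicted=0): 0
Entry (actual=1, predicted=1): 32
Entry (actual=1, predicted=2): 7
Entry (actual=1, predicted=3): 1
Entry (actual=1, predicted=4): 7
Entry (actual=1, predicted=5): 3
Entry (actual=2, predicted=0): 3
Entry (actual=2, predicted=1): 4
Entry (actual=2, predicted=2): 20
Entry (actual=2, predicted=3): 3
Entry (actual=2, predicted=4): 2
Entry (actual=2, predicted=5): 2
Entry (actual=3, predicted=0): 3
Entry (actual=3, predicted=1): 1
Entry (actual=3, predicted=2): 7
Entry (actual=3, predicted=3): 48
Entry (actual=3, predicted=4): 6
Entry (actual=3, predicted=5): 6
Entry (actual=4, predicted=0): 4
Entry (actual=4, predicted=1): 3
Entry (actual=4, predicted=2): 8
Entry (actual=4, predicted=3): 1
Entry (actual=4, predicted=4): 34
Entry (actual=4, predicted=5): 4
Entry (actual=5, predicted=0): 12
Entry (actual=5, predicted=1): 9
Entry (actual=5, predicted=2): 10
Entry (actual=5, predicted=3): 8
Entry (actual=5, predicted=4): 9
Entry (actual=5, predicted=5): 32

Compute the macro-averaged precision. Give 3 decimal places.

Per-class precision (TP/(TP+FP)):
  0: TP=24, FP=0+3+3+4+12=22 → 24/46 = 0.5217
  1: TP=32, FP=1+4+1+3+9=18 → 32/50 = 0.6400
  2: TP=20, FP=5+7+7+8+10=37 → 20/57 = 0.3509
  3: TP=48, FP=4+1+3+1+8=17 → 48/65 = 0.7385
  4: TP=34, FP=5+7+2+6+9=29 → 34/63 = 0.5397
  5: TP=32, FP=4+3+2+6+4=19 → 32/51 = 0.6275
Macro-precision = mean = (0.5217 + 0.6400 + 0.3509 + 0.7385 + 0.5397 + 0.6275) / 6 = 0.570

0.570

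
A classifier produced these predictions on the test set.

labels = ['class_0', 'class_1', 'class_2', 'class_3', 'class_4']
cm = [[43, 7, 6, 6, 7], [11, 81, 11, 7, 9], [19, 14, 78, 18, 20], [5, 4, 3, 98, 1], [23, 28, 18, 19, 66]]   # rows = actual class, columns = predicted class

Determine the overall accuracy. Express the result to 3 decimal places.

0.608

Accuracy = trace / total = (43+81+78+98+66=366) / 602 = 366/602 = 0.608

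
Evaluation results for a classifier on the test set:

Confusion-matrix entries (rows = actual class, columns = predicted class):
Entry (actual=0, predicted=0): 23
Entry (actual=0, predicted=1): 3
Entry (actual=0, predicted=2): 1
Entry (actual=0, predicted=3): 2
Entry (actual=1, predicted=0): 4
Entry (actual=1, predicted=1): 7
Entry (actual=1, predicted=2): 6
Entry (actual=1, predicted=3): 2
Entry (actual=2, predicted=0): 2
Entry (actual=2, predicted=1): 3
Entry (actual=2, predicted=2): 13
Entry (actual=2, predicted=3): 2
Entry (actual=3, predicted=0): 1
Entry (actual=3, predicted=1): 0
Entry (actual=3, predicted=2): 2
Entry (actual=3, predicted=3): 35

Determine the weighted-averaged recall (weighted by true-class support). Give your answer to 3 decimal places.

Per-class recall (TP/(TP+FN)):
  0: TP=23, FN=3+1+2=6 → 23/29 = 0.7931
  1: TP=7, FN=4+6+2=12 → 7/19 = 0.3684
  2: TP=13, FN=2+3+2=7 → 13/20 = 0.6500
  3: TP=35, FN=1+0+2=3 → 35/38 = 0.9211
Weighted-recall = Σ (supportᵢ/N)·recallᵢ with N=106: (29/106)·0.7931 + (19/106)·0.3684 + (20/106)·0.6500 + (38/106)·0.9211 = 0.736

0.736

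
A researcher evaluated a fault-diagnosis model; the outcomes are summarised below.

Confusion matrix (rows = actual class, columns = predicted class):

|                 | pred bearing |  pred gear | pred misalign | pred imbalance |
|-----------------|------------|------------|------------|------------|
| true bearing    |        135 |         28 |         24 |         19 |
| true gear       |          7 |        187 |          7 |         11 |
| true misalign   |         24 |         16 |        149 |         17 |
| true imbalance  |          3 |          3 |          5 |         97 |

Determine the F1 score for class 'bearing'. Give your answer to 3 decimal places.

Take TP from the diagonal, FP from the rest of the 'bearing' prediction marginal, FN from the rest of the 'bearing' actual marginal.
F1 score = 2·TP/(2·TP+FP+FN).
bearing: TP=135, FP=7+24+3=34, FN=28+24+19=71 → 270/375 = 0.7200

0.720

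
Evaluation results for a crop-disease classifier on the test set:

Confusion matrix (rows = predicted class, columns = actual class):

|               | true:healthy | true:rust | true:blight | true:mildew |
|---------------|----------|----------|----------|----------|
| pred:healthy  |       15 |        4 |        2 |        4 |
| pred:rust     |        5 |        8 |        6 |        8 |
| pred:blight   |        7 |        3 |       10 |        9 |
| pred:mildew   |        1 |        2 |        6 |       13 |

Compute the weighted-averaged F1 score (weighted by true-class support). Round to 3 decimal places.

Per-class F1 score (2·TP/(2·TP+FP+FN)):
  healthy: TP=15, FP=4+2+4=10, FN=5+7+1=13 → 30/53 = 0.5660
  rust: TP=8, FP=5+6+8=19, FN=4+3+2=9 → 16/44 = 0.3636
  blight: TP=10, FP=7+3+9=19, FN=2+6+6=14 → 20/53 = 0.3774
  mildew: TP=13, FP=1+2+6=9, FN=4+8+9=21 → 26/56 = 0.4643
Weighted-F1 score = Σ (supportᵢ/N)·F1 scoreᵢ with N=103: (28/103)·0.5660 + (17/103)·0.3636 + (24/103)·0.3774 + (34/103)·0.4643 = 0.455

0.455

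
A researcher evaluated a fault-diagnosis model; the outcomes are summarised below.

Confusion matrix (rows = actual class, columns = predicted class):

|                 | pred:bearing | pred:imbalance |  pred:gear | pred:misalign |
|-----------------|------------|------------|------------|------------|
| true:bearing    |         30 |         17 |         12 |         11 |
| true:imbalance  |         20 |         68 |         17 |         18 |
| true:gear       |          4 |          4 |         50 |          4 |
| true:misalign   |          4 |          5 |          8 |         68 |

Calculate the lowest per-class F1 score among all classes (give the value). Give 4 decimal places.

Per-class F1 score (2·TP/(2·TP+FP+FN)):
  bearing: TP=30, FP=20+4+4=28, FN=17+12+11=40 → 60/128 = 0.46875
  imbalance: TP=68, FP=17+4+5=26, FN=20+17+18=55 → 136/217 = 0.62673
  gear: TP=50, FP=12+17+8=37, FN=4+4+4=12 → 100/149 = 0.67114
  misalign: TP=68, FP=11+18+4=33, FN=4+5+8=17 → 136/186 = 0.73118
Lowest is class 'bearing' with F1 score = 0.4688.

0.4688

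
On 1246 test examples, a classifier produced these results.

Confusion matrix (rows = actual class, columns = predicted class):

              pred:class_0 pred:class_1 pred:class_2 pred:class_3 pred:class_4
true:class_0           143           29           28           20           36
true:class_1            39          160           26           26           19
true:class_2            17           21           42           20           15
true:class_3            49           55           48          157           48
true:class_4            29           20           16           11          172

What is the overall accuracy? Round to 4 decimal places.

Accuracy = trace / total = (143+160+42+157+172=674) / 1246 = 674/1246 = 0.5409

0.5409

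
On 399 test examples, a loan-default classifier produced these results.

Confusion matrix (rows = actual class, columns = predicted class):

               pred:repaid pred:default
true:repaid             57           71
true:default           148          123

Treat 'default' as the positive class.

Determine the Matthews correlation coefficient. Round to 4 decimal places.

MCC = (TP·TN − FP·FN) / √((TP+FP)(TP+FN)(TN+FP)(TN+FN))
Numerator = 123·57 − 71·148 = -3497
Denominator = √(194·271·128·205) = √1379541760 = 37142.1830
MCC = -3497 / 37142.1830 = -0.0942

-0.0942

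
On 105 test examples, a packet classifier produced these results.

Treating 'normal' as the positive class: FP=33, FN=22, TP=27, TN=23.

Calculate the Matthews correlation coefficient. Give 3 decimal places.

-0.039

MCC = (TP·TN − FP·FN) / √((TP+FP)(TP+FN)(TN+FP)(TN+FN))
Numerator = 27·23 − 33·22 = -105
Denominator = √(60·49·56·45) = √7408800 = 2721.9111
MCC = -105 / 2721.9111 = -0.039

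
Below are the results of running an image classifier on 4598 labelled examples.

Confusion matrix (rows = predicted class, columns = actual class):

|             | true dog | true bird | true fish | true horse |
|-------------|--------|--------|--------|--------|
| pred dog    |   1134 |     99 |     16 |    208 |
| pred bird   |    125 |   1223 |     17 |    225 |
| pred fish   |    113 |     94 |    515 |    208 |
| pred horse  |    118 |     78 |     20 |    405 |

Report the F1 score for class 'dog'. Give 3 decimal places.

0.770

F1 score = 2·TP/(2·TP+FP+FN).
dog: TP=1134, FP=99+16+208=323, FN=125+113+118=356 → 2268/2947 = 0.7696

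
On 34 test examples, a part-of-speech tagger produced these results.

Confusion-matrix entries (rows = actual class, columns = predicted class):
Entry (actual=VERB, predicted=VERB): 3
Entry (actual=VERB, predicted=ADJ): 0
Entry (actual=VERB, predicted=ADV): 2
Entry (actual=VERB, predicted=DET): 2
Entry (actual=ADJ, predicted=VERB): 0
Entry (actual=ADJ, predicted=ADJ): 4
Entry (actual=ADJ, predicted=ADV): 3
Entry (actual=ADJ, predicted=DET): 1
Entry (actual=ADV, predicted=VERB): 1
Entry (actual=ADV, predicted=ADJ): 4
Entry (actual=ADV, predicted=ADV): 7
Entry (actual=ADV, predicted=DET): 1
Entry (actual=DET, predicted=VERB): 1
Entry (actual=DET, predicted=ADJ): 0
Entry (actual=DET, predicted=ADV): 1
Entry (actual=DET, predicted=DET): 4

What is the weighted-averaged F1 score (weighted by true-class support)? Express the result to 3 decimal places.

Per-class F1 score (2·TP/(2·TP+FP+FN)):
  VERB: TP=3, FP=0+1+1=2, FN=0+2+2=4 → 6/12 = 0.5000
  ADJ: TP=4, FP=0+4+0=4, FN=0+3+1=4 → 8/16 = 0.5000
  ADV: TP=7, FP=2+3+1=6, FN=1+4+1=6 → 14/26 = 0.5385
  DET: TP=4, FP=2+1+1=4, FN=1+0+1=2 → 8/14 = 0.5714
Weighted-F1 score = Σ (supportᵢ/N)·F1 scoreᵢ with N=34: (7/34)·0.5000 + (8/34)·0.5000 + (13/34)·0.5385 + (6/34)·0.5714 = 0.527

0.527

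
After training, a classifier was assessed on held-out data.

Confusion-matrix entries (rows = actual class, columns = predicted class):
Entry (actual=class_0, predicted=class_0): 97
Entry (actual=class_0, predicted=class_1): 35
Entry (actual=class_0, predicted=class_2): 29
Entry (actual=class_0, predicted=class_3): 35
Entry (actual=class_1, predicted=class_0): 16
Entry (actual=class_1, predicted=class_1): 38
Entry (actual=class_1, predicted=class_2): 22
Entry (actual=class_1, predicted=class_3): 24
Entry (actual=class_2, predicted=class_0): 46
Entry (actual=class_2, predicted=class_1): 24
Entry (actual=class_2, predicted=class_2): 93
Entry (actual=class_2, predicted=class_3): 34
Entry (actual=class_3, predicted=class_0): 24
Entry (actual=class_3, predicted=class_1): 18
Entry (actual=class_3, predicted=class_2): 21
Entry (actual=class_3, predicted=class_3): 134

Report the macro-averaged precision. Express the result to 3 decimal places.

Per-class precision (TP/(TP+FP)):
  class_0: TP=97, FP=16+46+24=86 → 97/183 = 0.5301
  class_1: TP=38, FP=35+24+18=77 → 38/115 = 0.3304
  class_2: TP=93, FP=29+22+21=72 → 93/165 = 0.5636
  class_3: TP=134, FP=35+24+34=93 → 134/227 = 0.5903
Macro-precision = mean = (0.5301 + 0.3304 + 0.5636 + 0.5903) / 4 = 0.504

0.504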